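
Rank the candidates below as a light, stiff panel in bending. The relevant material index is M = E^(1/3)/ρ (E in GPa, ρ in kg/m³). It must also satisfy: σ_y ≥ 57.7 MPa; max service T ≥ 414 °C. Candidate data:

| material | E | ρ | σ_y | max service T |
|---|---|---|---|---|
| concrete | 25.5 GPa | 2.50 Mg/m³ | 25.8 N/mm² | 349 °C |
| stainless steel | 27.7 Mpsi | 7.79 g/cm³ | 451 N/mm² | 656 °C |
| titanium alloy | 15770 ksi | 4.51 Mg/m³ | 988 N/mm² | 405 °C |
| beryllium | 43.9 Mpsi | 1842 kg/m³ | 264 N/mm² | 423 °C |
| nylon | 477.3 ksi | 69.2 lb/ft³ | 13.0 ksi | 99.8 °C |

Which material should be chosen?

Screen on constraints: σ_y ≥ 57.7 MPa; max service T ≥ 414 °C. Survivors: stainless steel, beryllium.
After converting to SI:
  stainless steel: E = 191.0 GPa, ρ = 7790 kg/m³
  beryllium: E = 302.7 GPa, ρ = 1842 kg/m³
  beryllium: M = 3.65×10⁻³
  stainless steel: M = 0.739×10⁻³
The maximum is for beryllium.

beryllium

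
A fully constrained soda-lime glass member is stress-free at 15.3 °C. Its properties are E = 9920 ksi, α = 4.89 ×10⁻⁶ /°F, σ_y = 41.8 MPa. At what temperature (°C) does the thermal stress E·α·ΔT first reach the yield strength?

84.7 °C

E = 9920 ksi = 68.40 GPa.
α = 4.89×10⁻⁶/°F × 9/5 = 8.80×10⁻⁶/K.
E·α·ΔT = 41.80 MPa ⇒ ΔT = 41.80 / (68.40×10³ × 8.80×10⁻⁶) = 69.43 K.
T = 15.3 + 69.43 = 84.73 °C.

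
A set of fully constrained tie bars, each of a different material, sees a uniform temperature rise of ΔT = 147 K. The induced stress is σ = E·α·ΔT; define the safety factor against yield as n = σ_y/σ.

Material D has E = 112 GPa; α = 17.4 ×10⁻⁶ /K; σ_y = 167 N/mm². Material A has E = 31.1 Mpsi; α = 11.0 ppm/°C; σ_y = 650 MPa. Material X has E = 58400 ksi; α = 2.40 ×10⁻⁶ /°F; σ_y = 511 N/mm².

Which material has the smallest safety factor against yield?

Per material, after unit conversion:
  material D: E = 112.0, α = 17.4, σ_y = 167.0 → σ = 286 MPa, n = 0.583
  material A: E = 214.4, α = 11.0, σ_y = 650.0 → σ = 347 MPa, n = 1.87
  material X: E = 402.7, α = 4.32, σ_y = 511.0 → σ = 256 MPa, n = 2.00
Smallest n: material D with n = 0.583.

material D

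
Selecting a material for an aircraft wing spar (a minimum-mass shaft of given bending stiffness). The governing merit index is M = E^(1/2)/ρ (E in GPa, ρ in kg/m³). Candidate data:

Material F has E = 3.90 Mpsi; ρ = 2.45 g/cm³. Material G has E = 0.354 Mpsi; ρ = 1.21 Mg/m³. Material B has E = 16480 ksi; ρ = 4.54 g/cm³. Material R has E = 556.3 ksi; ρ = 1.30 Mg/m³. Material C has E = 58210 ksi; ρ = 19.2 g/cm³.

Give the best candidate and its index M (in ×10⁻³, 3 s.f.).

material B, M = 2.35×10⁻³

Putting every candidate on a common basis:
  material F: E = 26.89 GPa, ρ = 2450 kg/m³
  material G: E = 2.441 GPa, ρ = 1210 kg/m³
  material B: E = 113.6 GPa, ρ = 4540 kg/m³
  material R: E = 3.836 GPa, ρ = 1300 kg/m³
  material C: E = 401.3 GPa, ρ = 19200 kg/m³
  material B: M = 2.35×10⁻³
  material F: M = 2.12×10⁻³
  material R: M = 1.51×10⁻³
  material G: M = 1.29×10⁻³
  material C: M = 1.04×10⁻³
Material B ranks first.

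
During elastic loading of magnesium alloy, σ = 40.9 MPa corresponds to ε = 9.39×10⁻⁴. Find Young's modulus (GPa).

E = σ/ε = 40.9 MPa / 9.39×10⁻⁴ = 43560 MPa = 43.6 GPa.

43.6 GPa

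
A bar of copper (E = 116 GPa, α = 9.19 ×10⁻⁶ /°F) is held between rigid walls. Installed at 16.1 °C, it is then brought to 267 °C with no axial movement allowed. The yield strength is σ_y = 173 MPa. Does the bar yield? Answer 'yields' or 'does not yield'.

α = 9.19×10⁻⁶/°F × 9/5 = 16.5×10⁻⁶/K.
ΔT = 250.9 K. Constrained thermal stress σ = E·α·ΔT = 116.0×10³ MPa × 16.5×10⁻⁶ × 250.9 = 481 MPa (compressive).
Compare to σ_y = 173 MPa: σ ≥ σ_y, so it yields.

yields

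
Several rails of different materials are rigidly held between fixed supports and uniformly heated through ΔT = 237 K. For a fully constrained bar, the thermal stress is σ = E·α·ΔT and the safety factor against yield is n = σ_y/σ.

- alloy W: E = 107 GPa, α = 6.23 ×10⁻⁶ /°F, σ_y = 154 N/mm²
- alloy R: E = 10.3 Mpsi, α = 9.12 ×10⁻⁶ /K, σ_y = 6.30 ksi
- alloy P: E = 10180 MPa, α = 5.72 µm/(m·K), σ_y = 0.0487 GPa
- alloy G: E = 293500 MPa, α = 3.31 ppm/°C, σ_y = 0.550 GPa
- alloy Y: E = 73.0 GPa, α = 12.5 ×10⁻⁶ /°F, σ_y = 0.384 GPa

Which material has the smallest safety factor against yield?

Converting E to GPa, α to ×10⁻⁶/K, σ_y to MPa, then σ and n for each:
  alloy W: E = 107.0, α = 11.2, σ_y = 154.0 → σ = 284 MPa, n = 0.542
  alloy R: E = 71.02, α = 9.12, σ_y = 43.44 → σ = 153 MPa, n = 0.283
  alloy P: E = 10.18, α = 5.72, σ_y = 48.70 → σ = 13.8 MPa, n = 3.53
  alloy G: E = 293.5, α = 3.31, σ_y = 550.0 → σ = 230 MPa, n = 2.39
  alloy Y: E = 73.00, α = 22.5, σ_y = 384.0 → σ = 389 MPa, n = 0.986
Smallest n: alloy R with n = 0.283.

alloy R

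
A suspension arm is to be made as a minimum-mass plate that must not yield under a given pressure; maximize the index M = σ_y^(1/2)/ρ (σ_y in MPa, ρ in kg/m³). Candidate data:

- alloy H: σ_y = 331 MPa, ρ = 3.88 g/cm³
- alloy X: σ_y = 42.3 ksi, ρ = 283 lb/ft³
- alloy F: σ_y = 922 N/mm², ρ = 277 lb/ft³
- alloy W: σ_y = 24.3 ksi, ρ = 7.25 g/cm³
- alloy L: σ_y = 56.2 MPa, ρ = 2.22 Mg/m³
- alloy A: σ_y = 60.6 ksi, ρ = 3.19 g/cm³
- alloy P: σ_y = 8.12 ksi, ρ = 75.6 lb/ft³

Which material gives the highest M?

alloy F

After converting to SI:
  alloy H: σ_y = 331.0 MPa, ρ = 3880 kg/m³
  alloy X: σ_y = 291.6 MPa, ρ = 4533 kg/m³
  alloy F: σ_y = 922.0 MPa, ρ = 4437 kg/m³
  alloy W: σ_y = 167.5 MPa, ρ = 7250 kg/m³
  alloy L: σ_y = 56.20 MPa, ρ = 2220 kg/m³
  alloy A: σ_y = 417.8 MPa, ρ = 3190 kg/m³
  alloy P: σ_y = 55.99 MPa, ρ = 1211 kg/m³
  alloy F: M = 6.84×10⁻³
  alloy A: M = 6.41×10⁻³
  alloy P: M = 6.18×10⁻³
  alloy H: M = 4.69×10⁻³
  alloy X: M = 3.77×10⁻³
  alloy L: M = 3.38×10⁻³
  alloy W: M = 1.79×10⁻³
The maximum is for alloy F.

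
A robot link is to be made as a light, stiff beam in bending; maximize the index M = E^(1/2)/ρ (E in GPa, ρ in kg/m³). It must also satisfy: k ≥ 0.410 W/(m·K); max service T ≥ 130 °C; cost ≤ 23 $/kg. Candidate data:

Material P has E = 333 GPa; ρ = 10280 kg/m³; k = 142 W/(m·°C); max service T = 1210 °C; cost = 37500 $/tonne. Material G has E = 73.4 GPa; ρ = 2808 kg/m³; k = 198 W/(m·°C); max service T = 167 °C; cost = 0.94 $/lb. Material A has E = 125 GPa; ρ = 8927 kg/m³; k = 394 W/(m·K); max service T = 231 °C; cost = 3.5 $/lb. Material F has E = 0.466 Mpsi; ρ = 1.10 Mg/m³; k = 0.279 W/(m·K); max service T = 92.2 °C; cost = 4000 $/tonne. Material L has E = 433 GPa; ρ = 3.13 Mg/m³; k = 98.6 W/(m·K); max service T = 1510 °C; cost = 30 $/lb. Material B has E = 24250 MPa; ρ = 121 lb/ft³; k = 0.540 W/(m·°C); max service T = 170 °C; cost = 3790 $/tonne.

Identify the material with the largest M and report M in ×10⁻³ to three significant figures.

material G, M = 3.05×10⁻³

Screen on constraints: k ≥ 0.410 W/(m·K); max service T ≥ 130 °C; cost ≤ 23 $/kg. Survivors: material G, material A, material B.
Putting every candidate on a common basis:
  material G: E = 73.40 GPa, ρ = 2808 kg/m³
  material A: E = 125.0 GPa, ρ = 8927 kg/m³
  material B: E = 24.25 GPa, ρ = 1938 kg/m³
  material G: M = 3.05×10⁻³
  material B: M = 2.54×10⁻³
  material A: M = 1.25×10⁻³
Material G has the largest M.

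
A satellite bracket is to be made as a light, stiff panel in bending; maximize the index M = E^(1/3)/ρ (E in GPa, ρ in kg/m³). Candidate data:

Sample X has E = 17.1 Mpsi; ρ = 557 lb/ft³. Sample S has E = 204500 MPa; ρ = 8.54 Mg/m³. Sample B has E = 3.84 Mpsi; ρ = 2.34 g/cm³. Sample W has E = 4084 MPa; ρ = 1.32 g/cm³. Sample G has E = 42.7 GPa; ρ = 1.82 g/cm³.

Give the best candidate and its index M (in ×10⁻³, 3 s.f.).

After converting to SI:
  sample X: E = 117.9 GPa, ρ = 8922 kg/m³
  sample S: E = 204.5 GPa, ρ = 8540 kg/m³
  sample B: E = 26.48 GPa, ρ = 2340 kg/m³
  sample W: E = 4.084 GPa, ρ = 1320 kg/m³
  sample G: E = 42.70 GPa, ρ = 1820 kg/m³
  sample G: M = 1.92×10⁻³
  sample B: M = 1.27×10⁻³
  sample W: M = 1.21×10⁻³
  sample S: M = 0.690×10⁻³
  sample X: M = 0.550×10⁻³
Sample G has the largest M.

sample G, M = 1.92×10⁻³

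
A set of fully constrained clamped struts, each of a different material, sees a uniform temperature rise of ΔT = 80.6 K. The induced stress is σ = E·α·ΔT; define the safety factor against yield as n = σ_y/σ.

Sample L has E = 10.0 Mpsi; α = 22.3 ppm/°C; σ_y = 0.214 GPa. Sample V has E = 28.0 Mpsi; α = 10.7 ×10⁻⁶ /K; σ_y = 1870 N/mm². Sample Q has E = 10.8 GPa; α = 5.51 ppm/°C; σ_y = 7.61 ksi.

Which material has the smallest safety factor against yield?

With everything in SI (GPa, ×10⁻⁶/K, MPa):
  sample L: E = 68.95, α = 22.3, σ_y = 214.0 → σ = 124 MPa, n = 1.73
  sample V: E = 193.1, α = 10.7, σ_y = 1870 → σ = 166 MPa, n = 11.2
  sample Q: E = 10.80, α = 5.51, σ_y = 52.47 → σ = 4.80 MPa, n = 10.9
The minimum is sample L at n = 1.73.

sample L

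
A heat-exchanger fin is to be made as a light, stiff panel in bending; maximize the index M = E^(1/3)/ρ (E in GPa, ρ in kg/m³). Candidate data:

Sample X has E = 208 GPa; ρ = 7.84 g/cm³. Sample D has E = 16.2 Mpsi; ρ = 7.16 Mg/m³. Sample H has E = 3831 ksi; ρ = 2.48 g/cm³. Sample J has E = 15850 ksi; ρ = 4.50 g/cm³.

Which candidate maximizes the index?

Convert each candidate to consistent units, then evaluate M:
  sample X: E = 208.0 GPa, ρ = 7840 kg/m³
  sample D: E = 111.7 GPa, ρ = 7160 kg/m³
  sample H: E = 26.41 GPa, ρ = 2480 kg/m³
  sample J: E = 109.3 GPa, ρ = 4500 kg/m³
  sample H: M = 1.20×10⁻³
  sample J: M = 1.06×10⁻³
  sample X: M = 0.756×10⁻³
  sample D: M = 0.673×10⁻³
Sample H has the largest M.

sample H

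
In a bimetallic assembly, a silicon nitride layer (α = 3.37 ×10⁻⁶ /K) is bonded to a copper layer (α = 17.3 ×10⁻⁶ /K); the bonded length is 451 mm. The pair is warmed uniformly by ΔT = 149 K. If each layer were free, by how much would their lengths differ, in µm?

Δα = |3.37 − 17.3|×10⁻⁶/K = 13.9×10⁻⁶/K.
ΔL_mismatch = Δα·L·ΔT = 13.9×10⁻⁶ × 451.0 mm × 149.0 K = 936 µm.

936 µm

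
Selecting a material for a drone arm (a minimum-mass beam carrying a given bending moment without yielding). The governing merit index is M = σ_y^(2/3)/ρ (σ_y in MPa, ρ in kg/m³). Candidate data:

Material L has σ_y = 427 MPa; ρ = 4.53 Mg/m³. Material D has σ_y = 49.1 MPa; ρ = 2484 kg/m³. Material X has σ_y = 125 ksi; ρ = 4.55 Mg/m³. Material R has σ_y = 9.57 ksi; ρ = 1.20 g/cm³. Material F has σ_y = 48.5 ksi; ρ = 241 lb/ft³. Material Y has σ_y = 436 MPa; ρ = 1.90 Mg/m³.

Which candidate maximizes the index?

Putting every candidate on a common basis:
  material L: σ_y = 427.0 MPa, ρ = 4530 kg/m³
  material D: σ_y = 49.10 MPa, ρ = 2484 kg/m³
  material X: σ_y = 861.8 MPa, ρ = 4550 kg/m³
  material R: σ_y = 65.98 MPa, ρ = 1200 kg/m³
  material F: σ_y = 334.4 MPa, ρ = 3860 kg/m³
  material Y: σ_y = 436.0 MPa, ρ = 1900 kg/m³
  material Y: M = 30.3×10⁻³
  material X: M = 19.9×10⁻³
  material R: M = 13.6×10⁻³
  material L: M = 12.5×10⁻³
  material F: M = 12.5×10⁻³
  material D: M = 5.40×10⁻³
Material Y has the largest M.

material Y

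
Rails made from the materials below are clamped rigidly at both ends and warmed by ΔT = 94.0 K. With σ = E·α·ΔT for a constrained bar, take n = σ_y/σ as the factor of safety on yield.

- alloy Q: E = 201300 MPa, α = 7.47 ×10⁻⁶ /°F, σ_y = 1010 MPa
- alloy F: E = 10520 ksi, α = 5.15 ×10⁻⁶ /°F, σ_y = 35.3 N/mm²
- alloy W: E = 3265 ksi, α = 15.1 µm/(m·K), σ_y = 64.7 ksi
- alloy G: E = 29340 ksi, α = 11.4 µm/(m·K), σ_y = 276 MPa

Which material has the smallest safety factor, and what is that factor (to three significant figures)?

alloy F, n = 0.559

Per material, after unit conversion:
  alloy Q: E = 201.3, α = 13.4, σ_y = 1010 → σ = 254 MPa, n = 3.97
  alloy F: E = 72.53, α = 9.27, σ_y = 35.30 → σ = 63.2 MPa, n = 0.559
  alloy W: E = 22.51, α = 15.1, σ_y = 446.1 → σ = 32.0 MPa, n = 14.0
  alloy G: E = 202.3, α = 11.4, σ_y = 276.0 → σ = 217 MPa, n = 1.27
The minimum is alloy F at n = 0.559.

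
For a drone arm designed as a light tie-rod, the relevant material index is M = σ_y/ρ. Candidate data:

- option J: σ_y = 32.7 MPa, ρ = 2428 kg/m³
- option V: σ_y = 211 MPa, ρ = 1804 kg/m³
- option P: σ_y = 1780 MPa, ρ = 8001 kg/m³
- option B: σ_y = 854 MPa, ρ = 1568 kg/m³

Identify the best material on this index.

option B

Computing M directly (units already consistent):
  option B: M = 545 kN·m/kg
  option P: M = 222 kN·m/kg
  option V: M = 117 kN·m/kg
  option J: M = 13.5 kN·m/kg
Option B ranks first.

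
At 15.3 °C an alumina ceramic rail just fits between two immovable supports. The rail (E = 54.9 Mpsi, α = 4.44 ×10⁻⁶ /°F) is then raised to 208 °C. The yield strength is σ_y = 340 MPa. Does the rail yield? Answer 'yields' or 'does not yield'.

E = 54.9 Mpsi = 378.5 GPa.
α = 4.44×10⁻⁶/°F × 9/5 = 7.99×10⁻⁶/K.
ΔT = 192.7 K. Constrained thermal stress σ = E·α·ΔT = 378.5×10³ MPa × 7.99×10⁻⁶ × 192.7 = 583 MPa (compressive).
Compare to σ_y = 340 MPa: σ ≥ σ_y, so it yields.

yields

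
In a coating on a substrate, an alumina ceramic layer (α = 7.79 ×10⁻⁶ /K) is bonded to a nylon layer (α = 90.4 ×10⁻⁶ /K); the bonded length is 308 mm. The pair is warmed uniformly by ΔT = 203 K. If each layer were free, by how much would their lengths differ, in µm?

5170 µm

Δα = |7.79 − 90.4|×10⁻⁶/K = 82.6×10⁻⁶/K.
ΔL_mismatch = Δα·L·ΔT = 82.6×10⁻⁶ × 308.0 mm × 203.0 K = 5170 µm.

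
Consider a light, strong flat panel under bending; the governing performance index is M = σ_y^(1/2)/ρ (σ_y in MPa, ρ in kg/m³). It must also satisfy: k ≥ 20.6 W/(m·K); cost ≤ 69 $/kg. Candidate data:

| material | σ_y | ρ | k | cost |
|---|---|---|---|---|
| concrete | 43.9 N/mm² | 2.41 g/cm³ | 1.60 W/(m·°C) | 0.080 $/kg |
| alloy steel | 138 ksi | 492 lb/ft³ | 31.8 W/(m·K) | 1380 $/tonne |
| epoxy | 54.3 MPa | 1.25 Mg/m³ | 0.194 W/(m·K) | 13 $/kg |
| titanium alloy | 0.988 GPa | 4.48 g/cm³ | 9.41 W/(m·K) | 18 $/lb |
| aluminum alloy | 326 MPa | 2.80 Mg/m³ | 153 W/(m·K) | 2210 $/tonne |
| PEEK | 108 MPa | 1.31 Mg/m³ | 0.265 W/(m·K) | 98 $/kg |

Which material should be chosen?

aluminum alloy

Screen on constraints: k ≥ 20.6 W/(m·K); cost ≤ 69 $/kg. Survivors: alloy steel, aluminum alloy.
Convert each candidate to consistent units, then evaluate M:
  alloy steel: σ_y = 951.5 MPa, ρ = 7881 kg/m³
  aluminum alloy: σ_y = 326.0 MPa, ρ = 2800 kg/m³
  aluminum alloy: M = 6.45×10⁻³
  alloy steel: M = 3.91×10⁻³
Aluminum alloy ranks first.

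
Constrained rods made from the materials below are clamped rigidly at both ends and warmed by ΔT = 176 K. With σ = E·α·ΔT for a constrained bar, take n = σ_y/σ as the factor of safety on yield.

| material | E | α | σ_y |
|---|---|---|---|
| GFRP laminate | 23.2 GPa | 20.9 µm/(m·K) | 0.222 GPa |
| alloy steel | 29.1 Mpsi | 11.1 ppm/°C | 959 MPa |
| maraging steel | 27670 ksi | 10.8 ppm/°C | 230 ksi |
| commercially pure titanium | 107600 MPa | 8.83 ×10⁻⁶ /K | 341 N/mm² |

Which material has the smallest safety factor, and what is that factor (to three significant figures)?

In consistent units (E in GPa, α in ×10⁻⁶/K, σ_y in MPa):
  GFRP laminate: E = 23.20, α = 20.9, σ_y = 222.0 → σ = 85.3 MPa, n = 2.60
  alloy steel: E = 200.6, α = 11.1, σ_y = 959.0 → σ = 392 MPa, n = 2.45
  maraging steel: E = 190.8, α = 10.8, σ_y = 1586 → σ = 363 MPa, n = 4.37
  commercially pure titanium: E = 107.6, α = 8.83, σ_y = 341.0 → σ = 167 MPa, n = 2.04
Smallest n: commercially pure titanium with n = 2.04.

commercially pure titanium, n = 2.04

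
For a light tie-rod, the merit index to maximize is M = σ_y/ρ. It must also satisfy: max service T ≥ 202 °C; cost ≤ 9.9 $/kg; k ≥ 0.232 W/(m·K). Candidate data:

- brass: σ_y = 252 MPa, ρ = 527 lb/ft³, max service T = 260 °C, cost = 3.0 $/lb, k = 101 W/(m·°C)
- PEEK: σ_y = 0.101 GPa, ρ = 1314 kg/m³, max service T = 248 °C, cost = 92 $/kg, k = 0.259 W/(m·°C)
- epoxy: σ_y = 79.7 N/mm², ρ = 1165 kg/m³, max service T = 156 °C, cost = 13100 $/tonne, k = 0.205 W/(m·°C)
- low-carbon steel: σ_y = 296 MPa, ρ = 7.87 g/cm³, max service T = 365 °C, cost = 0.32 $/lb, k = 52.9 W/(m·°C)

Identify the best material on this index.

Screen on constraints: max service T ≥ 202 °C; cost ≤ 9.9 $/kg; k ≥ 0.232 W/(m·K). Survivors: brass, low-carbon steel.
After converting to SI:
  brass: σ_y = 252.0 MPa, ρ = 8442 kg/m³
  low-carbon steel: σ_y = 296.0 MPa, ρ = 7870 kg/m³
  low-carbon steel: M = 37.6 kN·m/kg
  brass: M = 29.9 kN·m/kg
Low-carbon steel ranks first.

low-carbon steel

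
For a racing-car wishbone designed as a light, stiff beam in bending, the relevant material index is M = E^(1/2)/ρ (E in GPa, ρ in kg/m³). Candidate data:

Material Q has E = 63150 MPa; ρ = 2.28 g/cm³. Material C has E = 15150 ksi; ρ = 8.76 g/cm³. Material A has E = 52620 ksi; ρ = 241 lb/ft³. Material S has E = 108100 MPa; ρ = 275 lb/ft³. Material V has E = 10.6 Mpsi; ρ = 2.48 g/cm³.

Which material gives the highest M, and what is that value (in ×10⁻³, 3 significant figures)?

material A, M = 4.93×10⁻³

Normalizing units and computing the index:
  material Q: E = 63.15 GPa, ρ = 2280 kg/m³
  material C: E = 104.5 GPa, ρ = 8760 kg/m³
  material A: E = 362.8 GPa, ρ = 3860 kg/m³
  material S: E = 108.1 GPa, ρ = 4405 kg/m³
  material V: E = 73.08 GPa, ρ = 2480 kg/m³
  material A: M = 4.93×10⁻³
  material Q: M = 3.49×10⁻³
  material V: M = 3.45×10⁻³
  material S: M = 2.36×10⁻³
  material C: M = 1.17×10⁻³
Material A has the largest M.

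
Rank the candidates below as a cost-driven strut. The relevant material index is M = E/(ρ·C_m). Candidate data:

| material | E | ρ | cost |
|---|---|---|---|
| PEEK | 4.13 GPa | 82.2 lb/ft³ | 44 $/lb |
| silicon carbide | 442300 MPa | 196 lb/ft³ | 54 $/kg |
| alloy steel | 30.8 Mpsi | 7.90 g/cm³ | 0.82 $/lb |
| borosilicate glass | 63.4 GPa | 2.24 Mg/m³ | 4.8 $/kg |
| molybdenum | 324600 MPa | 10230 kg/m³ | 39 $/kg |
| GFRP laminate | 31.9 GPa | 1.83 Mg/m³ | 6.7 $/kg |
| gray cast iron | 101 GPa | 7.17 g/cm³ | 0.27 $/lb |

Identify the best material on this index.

Convert each candidate to consistent units, then evaluate M:
  PEEK: E = 4.130 GPa, ρ = 1317 kg/m³, cost = 97.00 $/kg
  silicon carbide: E = 442.3 GPa, ρ = 3140 kg/m³, cost = 54.00 $/kg
  alloy steel: E = 212.4 GPa, ρ = 7900 kg/m³, cost = 1.808 $/kg
  borosilicate glass: E = 63.40 GPa, ρ = 2240 kg/m³, cost = 4.800 $/kg
  molybdenum: E = 324.6 GPa, ρ = 10230 kg/m³, cost = 39.00 $/kg
  GFRP laminate: E = 31.90 GPa, ρ = 1830 kg/m³, cost = 6.700 $/kg
  gray cast iron: E = 101.0 GPa, ρ = 7170 kg/m³, cost = 0.5952 $/kg
  gray cast iron: M = 23.7 MN·m per $
  alloy steel: M = 14.9 MN·m per $
  borosilicate glass: M = 5.90 MN·m per $
  silicon carbide: M = 2.61 MN·m per $
  GFRP laminate: M = 2.60 MN·m per $
  molybdenum: M = 0.814 MN·m per $
  PEEK: M = 0.0323 MN·m per $
Highest index: gray cast iron.

gray cast iron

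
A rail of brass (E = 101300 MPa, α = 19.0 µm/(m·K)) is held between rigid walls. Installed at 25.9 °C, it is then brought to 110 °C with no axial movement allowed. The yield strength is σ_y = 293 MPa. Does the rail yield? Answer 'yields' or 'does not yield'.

E = 101300 MPa = 101.3 GPa.
ΔT = 84.10 K. Constrained thermal stress σ = E·α·ΔT = 101.3×10³ MPa × 19.0×10⁻⁶ × 84.10 = 162 MPa (compressive).
Compare to σ_y = 293 MPa: σ < σ_y, so it does not yield.

does not yield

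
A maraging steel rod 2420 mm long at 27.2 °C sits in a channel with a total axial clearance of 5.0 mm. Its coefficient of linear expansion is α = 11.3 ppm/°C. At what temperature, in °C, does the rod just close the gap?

α·L₀·ΔT = 5.0 mm ⇒ ΔT = 5.0 / (11.3×10⁻⁶ × 2420.0) = 182.8 K.
T = 27.2 + 182.8 = 210.0 °C.

210 °C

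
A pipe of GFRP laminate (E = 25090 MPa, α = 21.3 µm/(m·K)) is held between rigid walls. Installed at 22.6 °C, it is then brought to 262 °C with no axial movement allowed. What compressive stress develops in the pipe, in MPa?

128 MPa

E = 25090 MPa = 25.09 GPa.
ΔT = 239.4 K. Constrained thermal stress σ = E·α·ΔT = 25.09×10³ MPa × 21.3×10⁻⁶ × 239.4 = 128 MPa (compressive).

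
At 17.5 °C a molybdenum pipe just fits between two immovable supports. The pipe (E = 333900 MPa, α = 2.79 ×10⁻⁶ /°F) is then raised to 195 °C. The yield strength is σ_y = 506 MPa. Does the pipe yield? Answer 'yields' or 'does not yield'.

E = 333900 MPa = 333.9 GPa.
α = 2.79×10⁻⁶/°F × 9/5 = 5.02×10⁻⁶/K.
ΔT = 177.5 K. Constrained thermal stress σ = E·α·ΔT = 333.9×10³ MPa × 5.02×10⁻⁶ × 177.5 = 298 MPa (compressive).
Compare to σ_y = 506 MPa: σ < σ_y, so it does not yield.

does not yield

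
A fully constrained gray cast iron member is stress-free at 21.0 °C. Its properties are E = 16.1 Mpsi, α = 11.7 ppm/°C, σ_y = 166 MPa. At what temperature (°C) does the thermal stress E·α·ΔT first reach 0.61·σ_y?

99.0 °C

E = 16.1 Mpsi = 111.0 GPa.
E·α·ΔT = 101.3 MPa ⇒ ΔT = 101.3 / (111.0×10³ × 11.7×10⁻⁶) = 77.97 K.
T = 21.0 + 77.97 = 98.97 °C.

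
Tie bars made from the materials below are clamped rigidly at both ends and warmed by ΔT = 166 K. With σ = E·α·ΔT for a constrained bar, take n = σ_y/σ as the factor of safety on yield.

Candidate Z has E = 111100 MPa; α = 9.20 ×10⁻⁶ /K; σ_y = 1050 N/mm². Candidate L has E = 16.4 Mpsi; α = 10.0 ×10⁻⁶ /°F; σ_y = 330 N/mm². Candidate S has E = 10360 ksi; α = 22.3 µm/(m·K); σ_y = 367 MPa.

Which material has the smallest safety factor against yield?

Per material, after unit conversion:
  candidate Z: E = 111.1, α = 9.20, σ_y = 1050 → σ = 170 MPa, n = 6.19
  candidate L: E = 113.1, α = 18.0, σ_y = 330.0 → σ = 338 MPa, n = 0.977
  candidate S: E = 71.43, α = 22.3, σ_y = 367.0 → σ = 264 MPa, n = 1.39
Candidate L has the lowest safety factor, n = 0.977.

candidate L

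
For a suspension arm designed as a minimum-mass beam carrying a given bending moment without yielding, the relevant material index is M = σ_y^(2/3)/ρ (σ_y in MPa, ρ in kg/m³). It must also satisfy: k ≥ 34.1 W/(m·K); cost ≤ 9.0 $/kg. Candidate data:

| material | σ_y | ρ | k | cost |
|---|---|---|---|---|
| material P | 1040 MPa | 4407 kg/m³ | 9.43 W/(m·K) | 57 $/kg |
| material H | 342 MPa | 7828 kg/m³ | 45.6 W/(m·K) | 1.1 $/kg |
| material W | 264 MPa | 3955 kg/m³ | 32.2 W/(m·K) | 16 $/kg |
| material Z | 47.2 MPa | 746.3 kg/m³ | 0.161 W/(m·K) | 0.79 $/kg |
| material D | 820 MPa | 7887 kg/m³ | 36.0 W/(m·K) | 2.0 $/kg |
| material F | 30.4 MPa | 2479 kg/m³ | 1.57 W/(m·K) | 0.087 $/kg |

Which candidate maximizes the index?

Screen on constraints: k ≥ 34.1 W/(m·K); cost ≤ 9.0 $/kg. Survivors: material H, material D.
Computing M directly (units already consistent):
  material D: M = 11.1×10⁻³
  material H: M = 6.25×10⁻³
Material D has the largest M.

material D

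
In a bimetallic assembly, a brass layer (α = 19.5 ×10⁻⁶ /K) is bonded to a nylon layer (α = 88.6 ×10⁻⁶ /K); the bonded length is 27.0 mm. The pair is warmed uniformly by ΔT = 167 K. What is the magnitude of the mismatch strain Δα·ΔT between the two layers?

Δα = |19.5 − 88.6|×10⁻⁶/K = 69.1×10⁻⁶/K.
Mismatch strain = Δα·ΔT = 69.1×10⁻⁶ × 167.0 = 0.0115.

0.0115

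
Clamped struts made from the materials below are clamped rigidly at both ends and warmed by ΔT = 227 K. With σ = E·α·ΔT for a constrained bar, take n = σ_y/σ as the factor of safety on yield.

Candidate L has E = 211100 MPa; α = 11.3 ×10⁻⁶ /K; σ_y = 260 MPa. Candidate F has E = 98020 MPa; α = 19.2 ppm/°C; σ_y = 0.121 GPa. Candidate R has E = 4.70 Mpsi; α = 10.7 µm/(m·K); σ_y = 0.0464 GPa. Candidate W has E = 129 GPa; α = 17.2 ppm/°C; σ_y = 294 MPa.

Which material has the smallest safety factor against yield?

In consistent units (E in GPa, α in ×10⁻⁶/K, σ_y in MPa):
  candidate L: E = 211.1, α = 11.3, σ_y = 260.0 → σ = 541 MPa, n = 0.480
  candidate F: E = 98.02, α = 19.2, σ_y = 121.0 → σ = 427 MPa, n = 0.283
  candidate R: E = 32.41, α = 10.7, σ_y = 46.40 → σ = 78.7 MPa, n = 0.590
  candidate W: E = 129.0, α = 17.2, σ_y = 294.0 → σ = 504 MPa, n = 0.584
Candidate F has the lowest safety factor, n = 0.283.

candidate F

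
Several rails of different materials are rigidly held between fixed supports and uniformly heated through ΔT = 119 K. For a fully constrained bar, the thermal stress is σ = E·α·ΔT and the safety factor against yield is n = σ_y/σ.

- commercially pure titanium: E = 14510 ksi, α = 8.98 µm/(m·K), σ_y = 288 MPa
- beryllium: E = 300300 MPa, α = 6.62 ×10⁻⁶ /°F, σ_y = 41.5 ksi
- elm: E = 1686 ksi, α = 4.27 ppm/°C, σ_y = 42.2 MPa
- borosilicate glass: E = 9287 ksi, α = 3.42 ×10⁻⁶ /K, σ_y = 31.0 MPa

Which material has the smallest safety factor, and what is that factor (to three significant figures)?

beryllium, n = 0.672

Converting E to GPa, α to ×10⁻⁶/K, σ_y to MPa, then σ and n for each:
  commercially pure titanium: E = 100.0, α = 8.98, σ_y = 288.0 → σ = 107 MPa, n = 2.69
  beryllium: E = 300.3, α = 11.9, σ_y = 286.1 → σ = 426 MPa, n = 0.672
  elm: E = 11.62, α = 4.27, σ_y = 42.20 → σ = 5.91 MPa, n = 7.14
  borosilicate glass: E = 64.03, α = 3.42, σ_y = 31.00 → σ = 26.1 MPa, n = 1.19
Beryllium has the lowest safety factor, n = 0.672.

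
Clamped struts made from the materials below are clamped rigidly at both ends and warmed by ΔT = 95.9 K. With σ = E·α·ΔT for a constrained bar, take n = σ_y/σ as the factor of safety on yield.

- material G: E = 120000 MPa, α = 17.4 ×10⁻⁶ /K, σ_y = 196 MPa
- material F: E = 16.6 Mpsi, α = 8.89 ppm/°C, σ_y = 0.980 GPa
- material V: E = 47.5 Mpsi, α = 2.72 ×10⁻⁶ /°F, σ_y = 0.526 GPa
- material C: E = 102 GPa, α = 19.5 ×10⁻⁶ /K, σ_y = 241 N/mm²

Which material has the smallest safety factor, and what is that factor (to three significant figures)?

Per material, after unit conversion:
  material G: E = 120.0, α = 17.4, σ_y = 196.0 → σ = 200 MPa, n = 0.979
  material F: E = 114.5, α = 8.89, σ_y = 980.0 → σ = 97.6 MPa, n = 10.0
  material V: E = 327.5, α = 4.90, σ_y = 526.0 → σ = 154 MPa, n = 3.42
  material C: E = 102.0, α = 19.5, σ_y = 241.0 → σ = 191 MPa, n = 1.26
Smallest n: material G with n = 0.979.

material G, n = 0.979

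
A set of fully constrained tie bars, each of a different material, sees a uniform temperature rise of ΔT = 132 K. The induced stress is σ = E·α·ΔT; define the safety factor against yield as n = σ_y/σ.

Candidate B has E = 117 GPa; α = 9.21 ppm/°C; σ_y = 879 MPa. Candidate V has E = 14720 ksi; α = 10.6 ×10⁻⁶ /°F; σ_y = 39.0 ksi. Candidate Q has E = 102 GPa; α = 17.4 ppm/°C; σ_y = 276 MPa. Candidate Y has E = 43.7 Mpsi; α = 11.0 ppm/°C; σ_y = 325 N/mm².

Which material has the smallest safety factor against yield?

candidate Y

Per material, after unit conversion:
  candidate B: E = 117.0, α = 9.21, σ_y = 879.0 → σ = 142 MPa, n = 6.18
  candidate V: E = 101.5, α = 19.1, σ_y = 268.9 → σ = 256 MPa, n = 1.05
  candidate Q: E = 102.0, α = 17.4, σ_y = 276.0 → σ = 234 MPa, n = 1.18
  candidate Y: E = 301.3, α = 11.0, σ_y = 325.0 → σ = 437 MPa, n = 0.743
Candidate Y has the lowest safety factor, n = 0.743.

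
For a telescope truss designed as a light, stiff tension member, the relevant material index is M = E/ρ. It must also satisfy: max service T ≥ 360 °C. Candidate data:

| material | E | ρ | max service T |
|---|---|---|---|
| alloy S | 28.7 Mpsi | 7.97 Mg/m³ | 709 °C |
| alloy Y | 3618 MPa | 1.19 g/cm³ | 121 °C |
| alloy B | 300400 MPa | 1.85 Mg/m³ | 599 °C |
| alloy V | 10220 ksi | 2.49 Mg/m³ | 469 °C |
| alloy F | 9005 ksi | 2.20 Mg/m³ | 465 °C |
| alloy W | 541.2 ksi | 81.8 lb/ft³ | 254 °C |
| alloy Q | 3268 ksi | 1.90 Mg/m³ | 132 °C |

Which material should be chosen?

alloy B

Screen on constraints: max service T ≥ 360 °C. Survivors: alloy S, alloy B, alloy V, alloy F.
Putting every candidate on a common basis:
  alloy S: E = 197.9 GPa, ρ = 7970 kg/m³
  alloy B: E = 300.4 GPa, ρ = 1850 kg/m³
  alloy V: E = 70.46 GPa, ρ = 2490 kg/m³
  alloy F: E = 62.09 GPa, ρ = 2200 kg/m³
  alloy B: M = 162 MN·m/kg
  alloy V: M = 28.3 MN·m/kg
  alloy F: M = 28.2 MN·m/kg
  alloy S: M = 24.8 MN·m/kg
Alloy B ranks first.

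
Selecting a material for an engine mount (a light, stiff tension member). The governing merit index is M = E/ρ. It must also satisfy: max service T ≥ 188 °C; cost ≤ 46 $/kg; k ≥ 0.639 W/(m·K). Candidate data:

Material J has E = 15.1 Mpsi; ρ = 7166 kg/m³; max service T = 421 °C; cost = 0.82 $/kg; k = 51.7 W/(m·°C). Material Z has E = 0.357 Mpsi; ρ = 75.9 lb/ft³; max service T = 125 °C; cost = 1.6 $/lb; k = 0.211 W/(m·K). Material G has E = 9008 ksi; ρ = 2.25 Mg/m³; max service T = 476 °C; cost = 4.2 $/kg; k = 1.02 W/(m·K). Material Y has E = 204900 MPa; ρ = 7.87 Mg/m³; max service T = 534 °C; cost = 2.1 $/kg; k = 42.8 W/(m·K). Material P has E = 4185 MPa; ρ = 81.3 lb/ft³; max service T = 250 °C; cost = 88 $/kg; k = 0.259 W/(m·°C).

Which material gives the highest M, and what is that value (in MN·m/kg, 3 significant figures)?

material G, M = 27.6 MN·m/kg

Screen on constraints: max service T ≥ 188 °C; cost ≤ 46 $/kg; k ≥ 0.639 W/(m·K). Survivors: material J, material G, material Y.
In SI units:
  material J: E = 104.1 GPa, ρ = 7166 kg/m³
  material G: E = 62.11 GPa, ρ = 2250 kg/m³
  material Y: E = 204.9 GPa, ρ = 7870 kg/m³
  material G: M = 27.6 MN·m/kg
  material Y: M = 26.0 MN·m/kg
  material J: M = 14.5 MN·m/kg
Highest index: material G.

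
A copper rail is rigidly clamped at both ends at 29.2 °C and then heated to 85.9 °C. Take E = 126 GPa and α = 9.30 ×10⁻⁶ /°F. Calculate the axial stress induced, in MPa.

α = 9.30×10⁻⁶/°F × 9/5 = 16.7×10⁻⁶/K.
ΔT = 56.70 K. Constrained thermal stress σ = E·α·ΔT = 126.0×10³ MPa × 16.7×10⁻⁶ × 56.70 = 120 MPa (compressive).

120 MPa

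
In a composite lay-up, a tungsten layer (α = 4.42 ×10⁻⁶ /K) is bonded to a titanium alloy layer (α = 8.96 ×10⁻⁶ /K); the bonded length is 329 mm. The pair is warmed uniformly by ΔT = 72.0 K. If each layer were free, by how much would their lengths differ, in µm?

108 µm

Δα = |4.42 − 8.96|×10⁻⁶/K = 4.54×10⁻⁶/K.
ΔL_mismatch = Δα·L·ΔT = 4.54×10⁻⁶ × 329.0 mm × 72.0 K = 108 µm.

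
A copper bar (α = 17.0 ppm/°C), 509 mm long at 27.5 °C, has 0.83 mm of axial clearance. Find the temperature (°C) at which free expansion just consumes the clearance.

123 °C

α·L₀·ΔT = 0.83 mm ⇒ ΔT = 0.83 / (17.0×10⁻⁶ × 509.0) = 95.92 K.
T = 27.5 + 95.92 = 123.4 °C.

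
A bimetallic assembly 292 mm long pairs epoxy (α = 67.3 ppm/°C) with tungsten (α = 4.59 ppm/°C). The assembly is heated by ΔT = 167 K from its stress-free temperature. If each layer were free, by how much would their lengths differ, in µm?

3060 µm

Δα = |67.3 − 4.59|×10⁻⁶/K = 62.7×10⁻⁶/K.
ΔL_mismatch = Δα·L·ΔT = 62.7×10⁻⁶ × 292.0 mm × 167.0 K = 3060 µm.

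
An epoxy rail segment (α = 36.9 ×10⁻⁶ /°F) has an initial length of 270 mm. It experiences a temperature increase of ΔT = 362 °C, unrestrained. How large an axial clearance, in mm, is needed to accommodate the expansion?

6.49 mm

Convert α: 36.9×10⁻⁶/°F × (9/5) = 66.4×10⁻⁶/K.
ΔL = α·L₀·ΔT = 66.4×10⁻⁶ × 270 mm × 362.0 K = 6.49 mm.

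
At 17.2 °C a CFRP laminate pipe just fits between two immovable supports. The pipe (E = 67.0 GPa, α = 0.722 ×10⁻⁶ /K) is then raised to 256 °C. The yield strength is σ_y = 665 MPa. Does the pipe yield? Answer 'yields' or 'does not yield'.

does not yield

ΔT = 238.8 K. Constrained thermal stress σ = E·α·ΔT = 67.00×10³ MPa × 0.722×10⁻⁶ × 238.8 = 11.6 MPa (compressive).
Compare to σ_y = 665 MPa: σ < σ_y, so it does not yield.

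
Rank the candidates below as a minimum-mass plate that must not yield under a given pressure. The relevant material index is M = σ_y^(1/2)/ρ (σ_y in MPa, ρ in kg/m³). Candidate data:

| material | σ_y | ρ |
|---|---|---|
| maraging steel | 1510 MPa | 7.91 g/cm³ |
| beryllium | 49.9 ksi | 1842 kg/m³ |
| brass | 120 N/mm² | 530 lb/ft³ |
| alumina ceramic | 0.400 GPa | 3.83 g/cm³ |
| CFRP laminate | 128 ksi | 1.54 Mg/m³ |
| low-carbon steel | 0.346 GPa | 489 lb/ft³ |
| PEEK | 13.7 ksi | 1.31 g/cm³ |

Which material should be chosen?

CFRP laminate

Putting every candidate on a common basis:
  maraging steel: σ_y = 1510 MPa, ρ = 7910 kg/m³
  beryllium: σ_y = 344.0 MPa, ρ = 1842 kg/m³
  brass: σ_y = 120.0 MPa, ρ = 8490 kg/m³
  alumina ceramic: σ_y = 400.0 MPa, ρ = 3830 kg/m³
  CFRP laminate: σ_y = 882.5 MPa, ρ = 1540 kg/m³
  low-carbon steel: σ_y = 346.0 MPa, ρ = 7833 kg/m³
  PEEK: σ_y = 94.46 MPa, ρ = 1310 kg/m³
  CFRP laminate: M = 19.3×10⁻³
  beryllium: M = 10.1×10⁻³
  PEEK: M = 7.42×10⁻³
  alumina ceramic: M = 5.22×10⁻³
  maraging steel: M = 4.91×10⁻³
  low-carbon steel: M = 2.37×10⁻³
  brass: M = 1.29×10⁻³
The maximum is for CFRP laminate.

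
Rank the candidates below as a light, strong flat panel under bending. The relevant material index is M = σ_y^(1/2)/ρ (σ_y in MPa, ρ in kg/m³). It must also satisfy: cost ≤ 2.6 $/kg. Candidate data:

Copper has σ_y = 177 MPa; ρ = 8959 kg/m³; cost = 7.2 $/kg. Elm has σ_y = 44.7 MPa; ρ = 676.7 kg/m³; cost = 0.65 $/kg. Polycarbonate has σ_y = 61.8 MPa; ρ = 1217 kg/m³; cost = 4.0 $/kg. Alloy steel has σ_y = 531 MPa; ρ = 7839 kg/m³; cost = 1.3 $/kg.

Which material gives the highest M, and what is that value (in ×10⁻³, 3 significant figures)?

elm, M = 9.88×10⁻³

Screen on constraints: cost ≤ 2.6 $/kg. Survivors: elm, alloy steel.
Per-candidate index values:
  elm: M = 9.88×10⁻³
  alloy steel: M = 2.94×10⁻³
Elm ranks first.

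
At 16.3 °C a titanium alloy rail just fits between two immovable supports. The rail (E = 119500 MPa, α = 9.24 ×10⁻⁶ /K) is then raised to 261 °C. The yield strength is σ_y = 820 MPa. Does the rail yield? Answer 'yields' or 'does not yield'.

E = 119500 MPa = 119.5 GPa.
ΔT = 244.7 K. Constrained thermal stress σ = E·α·ΔT = 119.5×10³ MPa × 9.24×10⁻⁶ × 244.7 = 270 MPa (compressive).
Compare to σ_y = 820 MPa: σ < σ_y, so it does not yield.

does not yield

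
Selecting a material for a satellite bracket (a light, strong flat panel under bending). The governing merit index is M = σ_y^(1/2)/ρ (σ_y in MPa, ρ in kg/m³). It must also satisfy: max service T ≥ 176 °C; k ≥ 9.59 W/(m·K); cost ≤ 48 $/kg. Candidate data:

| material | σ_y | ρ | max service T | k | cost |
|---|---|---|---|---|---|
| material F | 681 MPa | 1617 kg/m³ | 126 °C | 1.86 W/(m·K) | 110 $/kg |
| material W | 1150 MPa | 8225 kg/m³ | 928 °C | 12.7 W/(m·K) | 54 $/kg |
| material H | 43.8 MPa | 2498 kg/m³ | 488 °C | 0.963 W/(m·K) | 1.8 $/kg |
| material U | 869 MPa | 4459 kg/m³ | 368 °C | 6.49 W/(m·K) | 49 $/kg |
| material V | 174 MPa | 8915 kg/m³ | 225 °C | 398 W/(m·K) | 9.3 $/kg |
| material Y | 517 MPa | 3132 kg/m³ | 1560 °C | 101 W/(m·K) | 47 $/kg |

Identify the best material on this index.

Screen on constraints: max service T ≥ 176 °C; k ≥ 9.59 W/(m·K); cost ≤ 48 $/kg. Survivors: material V, material Y.
Evaluate M for each candidate:
  material Y: M = 7.26×10⁻³
  material V: M = 1.48×10⁻³
The maximum is for material Y.

material Y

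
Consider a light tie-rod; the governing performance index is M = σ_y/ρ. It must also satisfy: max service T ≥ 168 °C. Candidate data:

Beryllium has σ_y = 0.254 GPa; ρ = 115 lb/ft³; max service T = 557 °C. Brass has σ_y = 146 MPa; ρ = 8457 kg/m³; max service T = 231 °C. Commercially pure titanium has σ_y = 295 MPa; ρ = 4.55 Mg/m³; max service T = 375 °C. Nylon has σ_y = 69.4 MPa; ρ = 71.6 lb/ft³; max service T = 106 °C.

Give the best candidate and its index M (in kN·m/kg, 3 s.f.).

beryllium, M = 138 kN·m/kg

Screen on constraints: max service T ≥ 168 °C. Survivors: beryllium, brass, commercially pure titanium.
In SI units:
  beryllium: σ_y = 254.0 MPa, ρ = 1842 kg/m³
  brass: σ_y = 146.0 MPa, ρ = 8457 kg/m³
  commercially pure titanium: σ_y = 295.0 MPa, ρ = 4550 kg/m³
  beryllium: M = 138 kN·m/kg
  commercially pure titanium: M = 64.8 kN·m/kg
  brass: M = 17.3 kN·m/kg
Highest index: beryllium.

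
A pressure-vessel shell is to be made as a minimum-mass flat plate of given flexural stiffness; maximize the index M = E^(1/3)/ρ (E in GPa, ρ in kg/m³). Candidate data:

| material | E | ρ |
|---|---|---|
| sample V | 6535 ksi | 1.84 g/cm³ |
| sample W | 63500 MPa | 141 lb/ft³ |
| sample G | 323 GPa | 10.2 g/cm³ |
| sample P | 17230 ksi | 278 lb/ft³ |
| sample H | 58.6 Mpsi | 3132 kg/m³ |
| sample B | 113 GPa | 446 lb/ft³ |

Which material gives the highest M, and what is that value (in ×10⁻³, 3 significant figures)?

Convert each candidate to consistent units, then evaluate M:
  sample V: E = 45.06 GPa, ρ = 1840 kg/m³
  sample W: E = 63.50 GPa, ρ = 2259 kg/m³
  sample G: E = 323.0 GPa, ρ = 10200 kg/m³
  sample P: E = 118.8 GPa, ρ = 4453 kg/m³
  sample H: E = 404.0 GPa, ρ = 3132 kg/m³
  sample B: E = 113.0 GPa, ρ = 7144 kg/m³
  sample H: M = 2.36×10⁻³
  sample V: M = 1.93×10⁻³
  sample W: M = 1.77×10⁻³
  sample P: M = 1.10×10⁻³
  sample B: M = 0.677×10⁻³
  sample G: M = 0.673×10⁻³
Sample H ranks first.

sample H, M = 2.36×10⁻³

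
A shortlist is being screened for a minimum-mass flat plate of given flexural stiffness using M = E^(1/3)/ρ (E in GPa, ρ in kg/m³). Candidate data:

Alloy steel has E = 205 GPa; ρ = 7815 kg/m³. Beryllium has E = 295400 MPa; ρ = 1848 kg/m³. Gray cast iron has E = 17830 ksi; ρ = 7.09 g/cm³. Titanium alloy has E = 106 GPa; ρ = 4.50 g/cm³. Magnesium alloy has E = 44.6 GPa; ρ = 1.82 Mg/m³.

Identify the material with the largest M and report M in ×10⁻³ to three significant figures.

Convert each candidate to consistent units, then evaluate M:
  alloy steel: E = 205.0 GPa, ρ = 7815 kg/m³
  beryllium: E = 295.4 GPa, ρ = 1848 kg/m³
  gray cast iron: E = 122.9 GPa, ρ = 7090 kg/m³
  titanium alloy: E = 106.0 GPa, ρ = 4500 kg/m³
  magnesium alloy: E = 44.60 GPa, ρ = 1820 kg/m³
  beryllium: M = 3.60×10⁻³
  magnesium alloy: M = 1.95×10⁻³
  titanium alloy: M = 1.05×10⁻³
  alloy steel: M = 0.754×10⁻³
  gray cast iron: M = 0.701×10⁻³
The maximum is for beryllium.

beryllium, M = 3.60×10⁻³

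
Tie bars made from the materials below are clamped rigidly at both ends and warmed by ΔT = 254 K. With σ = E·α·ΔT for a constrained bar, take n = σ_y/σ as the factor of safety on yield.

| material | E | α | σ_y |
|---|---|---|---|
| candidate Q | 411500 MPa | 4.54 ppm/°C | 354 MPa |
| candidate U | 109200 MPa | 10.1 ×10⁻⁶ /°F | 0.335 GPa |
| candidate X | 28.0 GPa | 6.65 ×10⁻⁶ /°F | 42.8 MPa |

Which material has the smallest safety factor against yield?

In consistent units (E in GPa, α in ×10⁻⁶/K, σ_y in MPa):
  candidate Q: E = 411.5, α = 4.54, σ_y = 354.0 → σ = 475 MPa, n = 0.746
  candidate U: E = 109.2, α = 18.2, σ_y = 335.0 → σ = 504 MPa, n = 0.664
  candidate X: E = 28.00, α = 12.0, σ_y = 42.80 → σ = 85.1 MPa, n = 0.503
The minimum is candidate X at n = 0.503.

candidate X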